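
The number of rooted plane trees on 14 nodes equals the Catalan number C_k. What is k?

13

Rooted ordered (plane) trees on m nodes have m−1 edges and are counted by C_{m−1}; m = 14 gives C_13.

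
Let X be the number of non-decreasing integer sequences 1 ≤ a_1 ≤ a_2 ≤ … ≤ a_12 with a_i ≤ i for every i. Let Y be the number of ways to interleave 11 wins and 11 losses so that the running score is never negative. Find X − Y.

Such sub-staircase sequences of length n are counted by C_n; here n = 12. So X = C_12 = 208012.
Ballot sequences with n votes each where one side never trails are Dyck words, counted by C_n; here n = 11. So Y = C_11 = 58786.
X − Y = 208012 − 58786 = 149226.

149226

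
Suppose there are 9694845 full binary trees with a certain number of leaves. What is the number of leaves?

16

Full binary trees with L leaves are counted by C_{L−1}, and C_15 = 9694845.
So the index is 15, and the number of leaves is 15 + 1 = 16.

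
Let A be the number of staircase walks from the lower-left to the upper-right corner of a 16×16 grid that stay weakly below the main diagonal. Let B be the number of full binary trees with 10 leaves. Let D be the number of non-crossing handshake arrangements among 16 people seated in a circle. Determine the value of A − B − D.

35351378

Monotone paths in an n×n grid that stay weakly below the diagonal are counted by C_n; here n = 16. So A = C_16 = 35357670.
A full binary tree with L leaves has L−1 internal nodes and is counted by C_{L−1}; L = 10 gives C_9. So B = C_9 = 4862.
Non-crossing handshake pairings of 2n people are counted by C_n; 16 people gives n = 8. So D = C_8 = 1430.
A − B − D = 35357670 − 4862 − 1430 = 35351378.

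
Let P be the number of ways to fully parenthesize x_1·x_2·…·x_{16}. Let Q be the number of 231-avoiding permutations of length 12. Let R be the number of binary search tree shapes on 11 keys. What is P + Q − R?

Bracketing 16 factors into binary products is counted by C_{16−1} = C_15. So P = C_15 = 9694845.
For any fixed pattern of length 3, the pattern-avoiding permutations of [12] number C_12. So Q = C_12 = 208012.
Rooted binary trees with 11 nodes (each child slot possibly empty) number C_11. So R = C_11 = 58786.
P + Q − R = 9694845 + 208012 − 58786 = 9844071.

9844071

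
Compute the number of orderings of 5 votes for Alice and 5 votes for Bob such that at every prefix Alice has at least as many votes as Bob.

42

Reading a vote for the leader as '(' and for the other as ')' turns such a sequence into a balanced string of 5 pairs, so the count is C_5.
C_5 = C(10,5)/6 = 252/6 = 42.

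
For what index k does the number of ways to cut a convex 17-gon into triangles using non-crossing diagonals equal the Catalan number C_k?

A convex 17-gon is triangulated into 15 triangles, and the number of such triangulations is the Catalan number C_{17−2} = C_15.

15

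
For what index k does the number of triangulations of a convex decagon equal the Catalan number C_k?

8

The number of triangulations of a 10-gon is the Catalan number C_8 (index = sides − 2).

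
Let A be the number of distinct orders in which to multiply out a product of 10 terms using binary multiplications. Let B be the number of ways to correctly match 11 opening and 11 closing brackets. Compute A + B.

Ways to associate a product of 10 factors correspond to binary trees on 10 leaves, so the count is C_9. So A = C_9 = 4862.
A balanced arrangement of 11 bracket pairs is a Dyck word of semilength 11, so the count is C_11. So B = C_11 = 58786.
A + B = 4862 + 58786 = 63648.

63648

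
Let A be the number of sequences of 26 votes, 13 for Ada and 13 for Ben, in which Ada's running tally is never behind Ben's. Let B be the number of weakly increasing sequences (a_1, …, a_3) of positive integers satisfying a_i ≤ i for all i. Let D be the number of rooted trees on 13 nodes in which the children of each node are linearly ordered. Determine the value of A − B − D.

Reading a vote for the leader as '(' and for the other as ')' turns such a sequence into a balanced string of 13 pairs, so the count is C_13. So A = C_13 = 742900.
Weakly increasing sequences with a_i ≤ i biject with Dyck paths of semilength 3, so there are C_3. So B = C_3 = 5.
Rooted ordered (plane) trees on m nodes have m−1 edges and are counted by C_{m−1}; m = 13 gives C_12. So D = C_12 = 208012.
A − B − D = 742900 − 5 − 208012 = 534883.

534883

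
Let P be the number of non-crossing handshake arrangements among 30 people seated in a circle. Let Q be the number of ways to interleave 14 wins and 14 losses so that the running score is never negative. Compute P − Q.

Non-crossing handshake pairings of 2n people are counted by C_n; 30 people gives n = 15. So P = C_15 = 9694845.
Ballot sequences with n votes each where one side never trails are Dyck words, counted by C_n; here n = 14. So Q = C_14 = 2674440.
P − Q = 9694845 − 2674440 = 7020405.

7020405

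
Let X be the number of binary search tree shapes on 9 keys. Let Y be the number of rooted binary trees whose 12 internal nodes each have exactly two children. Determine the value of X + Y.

Rooted binary trees with 9 nodes (each child slot possibly empty) number C_9. So X = C_9 = 4862.
Full binary trees with n internal nodes are counted by C_n; here n = 12. So Y = C_12 = 208012.
X + Y = 4862 + 208012 = 212874.

212874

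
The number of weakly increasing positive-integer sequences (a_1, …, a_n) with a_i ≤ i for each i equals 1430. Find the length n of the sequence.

Such sub-staircase sequences of length n are counted by C_n. Since C_8 = 1430, the index is 8.

8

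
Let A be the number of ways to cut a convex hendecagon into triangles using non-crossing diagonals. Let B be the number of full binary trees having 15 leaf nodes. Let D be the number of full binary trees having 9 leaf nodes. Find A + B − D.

2677872

The number of triangulations of an 11-gon is the Catalan number C_9 (index = sides − 2). So A = C_9 = 4862.
A full binary tree with L leaves has L−1 internal nodes and is counted by C_{L−1}; L = 15 gives C_14. So B = C_14 = 2674440.
A full binary tree with L leaves has L−1 internal nodes and is counted by C_{L−1}; L = 9 gives C_8. So D = C_8 = 1430.
A + B − D = 4862 + 2674440 − 1430 = 2677872.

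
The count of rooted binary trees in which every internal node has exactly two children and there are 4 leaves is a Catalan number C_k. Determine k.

A full binary tree with L leaves has L−1 internal nodes and is counted by C_{L−1}; L = 4 gives C_3.

3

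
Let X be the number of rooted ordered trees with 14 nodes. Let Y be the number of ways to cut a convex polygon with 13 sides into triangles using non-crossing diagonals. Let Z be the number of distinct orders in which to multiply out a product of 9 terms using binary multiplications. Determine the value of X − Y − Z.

Rooted ordered (plane) trees on m nodes have m−1 edges and are counted by C_{m−1}; m = 14 gives C_13. So X = C_13 = 742900.
The number of triangulations of a 13-gon is the Catalan number C_11 (index = sides − 2). So Y = C_11 = 58786.
Bracketing 9 factors into binary products is counted by C_{9−1} = C_8. So Z = C_8 = 1430.
X − Y − Z = 742900 − 58786 − 1430 = 682684.

682684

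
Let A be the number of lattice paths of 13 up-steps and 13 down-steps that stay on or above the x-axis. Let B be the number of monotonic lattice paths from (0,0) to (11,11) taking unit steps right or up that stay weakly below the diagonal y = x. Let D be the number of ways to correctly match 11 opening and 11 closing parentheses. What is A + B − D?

742900

Paths of 13 up- and 13 down-steps that never dip below the axis are Dyck paths; their count is C_13. So A = C_13 = 742900.
Monotone paths in an n×n grid that stay weakly below the diagonal are counted by C_n; here n = 11. So B = C_11 = 58786.
With 11 pairs the number of balanced bracket strings is the Catalan number C_11. So D = C_11 = 58786.
A + B − D = 742900 + 58786 − 58786 = 742900.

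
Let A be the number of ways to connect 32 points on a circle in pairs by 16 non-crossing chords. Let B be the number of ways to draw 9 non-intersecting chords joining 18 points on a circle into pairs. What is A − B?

Pairing 32 circle points by 16 non-crossing chords gives C_16 matchings. So A = C_16 = 35357670.
Pairing 18 circle points by 9 non-crossing chords gives C_9 matchings. So B = C_9 = 4862.
A − B = 35357670 − 4862 = 35352808.

35352808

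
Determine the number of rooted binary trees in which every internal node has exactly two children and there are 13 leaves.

208012

A full binary tree with L leaves has L−1 internal nodes and is counted by C_{L−1}; L = 13 gives C_12.
C_12 = C(24,12)/13 = 2704156/13 = 208012.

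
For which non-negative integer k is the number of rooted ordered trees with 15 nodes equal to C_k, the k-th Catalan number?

14

Rooted ordered (plane) trees on m nodes have m−1 edges and are counted by C_{m−1}; m = 15 gives C_14.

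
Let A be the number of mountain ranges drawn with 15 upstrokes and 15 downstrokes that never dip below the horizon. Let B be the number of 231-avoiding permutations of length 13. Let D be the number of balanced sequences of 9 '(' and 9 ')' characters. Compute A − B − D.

A Dyck path with 15 up-steps and 15 down-steps has semilength 15, so there are C_15 of them. So A = C_15 = 9694845.
Permutations of [n] avoiding any single length-3 pattern are counted by C_n; here n = 13. So B = C_13 = 742900.
A balanced arrangement of 9 bracket pairs is a Dyck word of semilength 9, so the count is C_9. So D = C_9 = 4862.
A − B − D = 9694845 − 742900 − 4862 = 8947083.

8947083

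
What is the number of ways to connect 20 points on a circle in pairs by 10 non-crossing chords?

16796

Non-crossing perfect matchings of 2n points on a circle are counted by C_n; with 20 points, n = 10.
C_10 = 16796.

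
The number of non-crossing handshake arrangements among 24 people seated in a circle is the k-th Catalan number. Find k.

Non-crossing handshake pairings of 2n people are counted by C_n; 24 people gives n = 12.

12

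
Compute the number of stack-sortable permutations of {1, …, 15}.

By Knuth's characterisation, the stack-sortable permutations of length 15 are the 231-avoiders, numbering C_15.
C_15 = C(30,15)/16 = 155117520/16 = 9694845.

9694845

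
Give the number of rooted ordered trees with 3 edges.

Rooted ordered trees with n edges are counted by C_n; here n = 3.
C_3 = 5.

5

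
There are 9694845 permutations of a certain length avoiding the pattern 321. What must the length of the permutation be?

15

Permutations of [n] avoiding a fixed length-3 pattern are counted by C_n; 9694845 = C_15.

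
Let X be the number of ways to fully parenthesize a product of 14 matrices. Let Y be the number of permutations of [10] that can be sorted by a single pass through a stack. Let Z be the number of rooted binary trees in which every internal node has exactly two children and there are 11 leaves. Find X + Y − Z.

Parenthesizations of m factors correspond to full binary trees with m leaves, counted by C_{m−1}; m = 14 gives C_13. So X = C_13 = 742900.
Stack-sortable permutations are exactly the 231-avoiding ones, counted by C_n; here n = 10. So Y = C_10 = 16796.
A full binary tree with L leaves has L−1 internal nodes and is counted by C_{L−1}; L = 11 gives C_10. So Z = C_10 = 16796.
X + Y − Z = 742900 + 16796 − 16796 = 742900.

742900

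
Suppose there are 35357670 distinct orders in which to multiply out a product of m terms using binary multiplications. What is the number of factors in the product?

Parenthesizations of m factors are counted by C_{m−1}; 35357670 = C_16.
So the index is 16, and the number of factors is 16 + 1 = 17.

17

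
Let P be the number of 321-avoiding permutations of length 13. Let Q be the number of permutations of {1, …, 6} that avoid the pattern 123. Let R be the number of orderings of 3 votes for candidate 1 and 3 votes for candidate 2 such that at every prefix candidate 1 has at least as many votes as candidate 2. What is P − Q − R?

Permutations of [n] avoiding any single length-3 pattern are counted by C_n; here n = 13. So P = C_13 = 742900.
Permutations of [n] avoiding any single length-3 pattern are counted by C_n; here n = 6. So Q = C_6 = 132.
Ballot sequences with n votes each where one side never trails are Dyck words, counted by C_n; here n = 3. So R = C_3 = 5.
P − Q − R = 742900 − 132 − 5 = 742763.

742763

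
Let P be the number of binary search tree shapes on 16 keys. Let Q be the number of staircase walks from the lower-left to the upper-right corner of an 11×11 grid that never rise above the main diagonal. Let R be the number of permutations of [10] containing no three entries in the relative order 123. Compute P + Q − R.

Rooted binary trees with 16 nodes (each child slot possibly empty) number C_16. So P = C_16 = 35357670.
Sub-diagonal monotone paths from (0,0) to (11,11) biject with Dyck paths of semilength 11, giving C_11. So Q = C_11 = 58786.
For any fixed pattern of length 3, the pattern-avoiding permutations of [10] number C_10. So R = C_10 = 16796.
P + Q − R = 35357670 + 58786 − 16796 = 35399660.

35399660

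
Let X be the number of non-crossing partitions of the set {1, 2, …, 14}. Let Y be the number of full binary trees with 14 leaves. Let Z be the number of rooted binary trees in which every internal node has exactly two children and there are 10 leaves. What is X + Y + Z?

Non-crossing partitions of an n-element set are counted by C_n; here n = 14. So X = C_14 = 2674440.
Full binary trees with 14 leaves have 14−1 = 13 internal nodes, so there are C_13 of them. So Y = C_13 = 742900.
A full binary tree with L leaves has L−1 internal nodes and is counted by C_{L−1}; L = 10 gives C_9. So Z = C_9 = 4862.
X + Y + Z = 2674440 + 742900 + 4862 = 3422202.

3422202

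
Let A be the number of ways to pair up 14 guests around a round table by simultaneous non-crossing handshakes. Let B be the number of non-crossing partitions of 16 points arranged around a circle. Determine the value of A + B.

35358099

With 14 = 2·7 people, non-crossing handshake pairings are non-crossing perfect matchings on a circle, counted by C_7. So A = C_7 = 429.
The non-crossing partitions of [16] form a lattice of size C_16. So B = C_16 = 35357670.
A + B = 429 + 35357670 = 35358099.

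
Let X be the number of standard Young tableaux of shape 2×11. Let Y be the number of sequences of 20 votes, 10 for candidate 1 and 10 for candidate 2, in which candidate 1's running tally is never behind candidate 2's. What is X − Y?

By the hook-length formula (or a Dyck-path bijection), SYT of shape 2×11 number C_11. So X = C_11 = 58786.
Reading a vote for the leader as '(' and for the other as ')' turns such a sequence into a balanced string of 10 pairs, so the count is C_10. So Y = C_10 = 16796.
X − Y = 58786 − 16796 = 41990.

41990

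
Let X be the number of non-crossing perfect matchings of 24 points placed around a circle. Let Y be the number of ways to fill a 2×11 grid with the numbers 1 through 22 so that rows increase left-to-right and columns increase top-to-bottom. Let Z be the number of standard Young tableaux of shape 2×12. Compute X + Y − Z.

Non-crossing perfect matchings of 2n points on a circle are counted by C_n; with 24 points, n = 12. So X = C_12 = 208012.
Standard Young tableaux of shape 2×n are counted by C_n; here n = 11. So Y = C_11 = 58786.
By the hook-length formula (or a Dyck-path bijection), SYT of shape 2×12 number C_12. So Z = C_12 = 208012.
X + Y − Z = 208012 + 58786 − 208012 = 58786.

58786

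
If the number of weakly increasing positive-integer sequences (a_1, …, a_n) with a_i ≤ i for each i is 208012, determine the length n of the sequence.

12

Such sub-staircase sequences of length n are counted by C_n. Since C_12 = 208012, the index is 12.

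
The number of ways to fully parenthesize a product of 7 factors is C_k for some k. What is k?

Parenthesizations of m factors correspond to full binary trees with m leaves, counted by C_{m−1}; m = 7 gives C_6.

6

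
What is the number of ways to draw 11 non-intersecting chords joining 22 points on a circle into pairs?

58786

Pairing 22 circle points by 11 non-crossing chords gives C_11 matchings.
C_11 = C_10 · 2(2·10+1)/(10+2) = 16796 · 42/12 = 58786.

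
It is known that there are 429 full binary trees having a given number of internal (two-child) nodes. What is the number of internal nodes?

Full binary trees with n internal nodes are counted by C_n. Since C_7 = 429, the index is 7.

7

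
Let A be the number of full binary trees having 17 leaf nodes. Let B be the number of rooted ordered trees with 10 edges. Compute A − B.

35340874

Full binary trees with 17 leaves have 17−1 = 16 internal nodes, so there are C_16 of them. So A = C_16 = 35357670.
Rooted ordered trees with n edges are counted by C_n; here n = 10. So B = C_10 = 16796.
A − B = 35357670 − 16796 = 35340874.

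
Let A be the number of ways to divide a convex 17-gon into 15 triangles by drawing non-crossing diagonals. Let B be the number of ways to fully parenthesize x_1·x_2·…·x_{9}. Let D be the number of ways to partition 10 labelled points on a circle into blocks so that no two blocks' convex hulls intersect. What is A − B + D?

Triangulations of a convex m-gon are counted by C_{m−2}; with m = 17 this is C_15. So A = C_15 = 9694845.
Ways to associate a product of 9 factors correspond to binary trees on 9 leaves, so the count is C_8. So B = C_8 = 1430.
The non-crossing partitions of [10] form a lattice of size C_10. So D = C_10 = 16796.
A − B + D = 9694845 − 1430 + 16796 = 9710211.

9710211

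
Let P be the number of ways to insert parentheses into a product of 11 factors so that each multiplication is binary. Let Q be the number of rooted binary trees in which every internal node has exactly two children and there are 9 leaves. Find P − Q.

15366

Parenthesizations of m factors correspond to full binary trees with m leaves, counted by C_{m−1}; m = 11 gives C_10. So P = C_10 = 16796.
Full binary trees with 9 leaves have 9−1 = 8 internal nodes, so there are C_8 of them. So Q = C_8 = 1430.
P − Q = 16796 − 1430 = 15366.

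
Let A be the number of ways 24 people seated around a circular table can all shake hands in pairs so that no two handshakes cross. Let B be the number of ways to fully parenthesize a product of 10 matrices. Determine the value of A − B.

With 24 = 2·12 people, non-crossing handshake pairings are non-crossing perfect matchings on a circle, counted by C_12. So A = C_12 = 208012.
Parenthesizations of m factors correspond to full binary trees with m leaves, counted by C_{m−1}; m = 10 gives C_9. So B = C_9 = 4862.
A − B = 208012 − 4862 = 203150.

203150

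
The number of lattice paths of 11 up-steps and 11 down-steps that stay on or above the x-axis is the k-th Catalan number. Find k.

11

A Dyck path with 11 up-steps and 11 down-steps has semilength 11, so there are C_11 of them.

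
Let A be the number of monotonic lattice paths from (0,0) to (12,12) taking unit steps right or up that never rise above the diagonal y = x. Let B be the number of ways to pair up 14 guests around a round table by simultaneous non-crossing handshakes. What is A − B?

Monotone paths in an n×n grid that stay weakly below the diagonal are counted by C_n; here n = 12. So A = C_12 = 208012.
Non-crossing handshake pairings of 2n people are counted by C_n; 14 people gives n = 7. So B = C_7 = 429.
A − B = 208012 − 429 = 207583.

207583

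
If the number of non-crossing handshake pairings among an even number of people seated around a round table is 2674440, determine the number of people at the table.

Non-crossing handshake pairings of 2n people are counted by C_n; 2674440 = C_14.
So n = 14, and there are 2n = 28 people.

28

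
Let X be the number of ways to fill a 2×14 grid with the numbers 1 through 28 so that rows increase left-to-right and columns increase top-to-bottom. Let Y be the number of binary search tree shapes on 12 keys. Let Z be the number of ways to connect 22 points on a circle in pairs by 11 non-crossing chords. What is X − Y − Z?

2407642

By the hook-length formula (or a Dyck-path bijection), SYT of shape 2×14 number C_14. So X = C_14 = 2674440.
Binary trees (left/right distinguished) on n nodes are counted by C_n; here n = 12. So Y = C_12 = 208012.
Non-crossing perfect matchings of 2n points on a circle are counted by C_n; with 22 points, n = 11. So Z = C_11 = 58786.
X − Y − Z = 2674440 − 208012 − 58786 = 2407642.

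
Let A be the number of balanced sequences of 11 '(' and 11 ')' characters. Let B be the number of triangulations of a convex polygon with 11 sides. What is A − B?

53924

A balanced arrangement of 11 bracket pairs is a Dyck word of semilength 11, so the count is C_11. So A = C_11 = 58786.
The number of triangulations of an 11-gon is the Catalan number C_9 (index = sides − 2). So B = C_9 = 4862.
A − B = 58786 − 4862 = 53924.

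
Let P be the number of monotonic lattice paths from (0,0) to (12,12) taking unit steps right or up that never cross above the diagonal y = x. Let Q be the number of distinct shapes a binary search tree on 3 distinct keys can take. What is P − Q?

208007

Sub-diagonal monotone paths from (0,0) to (12,12) biject with Dyck paths of semilength 12, giving C_12. So P = C_12 = 208012.
There are C_n binary search tree shapes on n keys; with n = 3 that is C_3. So Q = C_3 = 5.
P − Q = 208012 − 5 = 208007.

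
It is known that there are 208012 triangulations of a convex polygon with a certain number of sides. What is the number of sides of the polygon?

Triangulations of a convex m-gon are counted by C_{m−2}. The Catalan number equal to 208012 is C_12.
So m − 2 = 12, giving m = 14 sides.

14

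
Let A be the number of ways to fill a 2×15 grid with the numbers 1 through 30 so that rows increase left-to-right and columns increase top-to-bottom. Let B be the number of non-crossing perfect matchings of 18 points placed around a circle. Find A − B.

Standard Young tableaux of shape 2×n are counted by C_n; here n = 15. So A = C_15 = 9694845.
Pairing 18 circle points by 9 non-crossing chords gives C_9 matchings. So B = C_9 = 4862.
A − B = 9694845 − 4862 = 9689983.

9689983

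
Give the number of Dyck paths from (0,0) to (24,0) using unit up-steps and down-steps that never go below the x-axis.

Paths of 12 up- and 12 down-steps that never dip below the axis are Dyck paths; their count is C_12.
C_12 = C(24,12)/13 = 2704156/13 = 208012.

208012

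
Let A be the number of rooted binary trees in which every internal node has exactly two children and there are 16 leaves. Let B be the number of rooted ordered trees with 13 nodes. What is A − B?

Full binary trees with 16 leaves have 16−1 = 15 internal nodes, so there are C_15 of them. So A = C_15 = 9694845.
Rooted ordered (plane) trees on m nodes have m−1 edges and are counted by C_{m−1}; m = 13 gives C_12. So B = C_12 = 208012.
A − B = 9694845 − 208012 = 9486833.

9486833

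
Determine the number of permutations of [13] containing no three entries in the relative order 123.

742900

For any fixed pattern of length 3, the pattern-avoiding permutations of [13] number C_13.
C_13 = 742900.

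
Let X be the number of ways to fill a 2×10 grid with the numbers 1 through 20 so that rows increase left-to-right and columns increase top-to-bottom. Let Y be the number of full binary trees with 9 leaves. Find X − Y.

Standard Young tableaux of shape 2×n are counted by C_n; here n = 10. So X = C_10 = 16796.
A full binary tree with L leaves has L−1 internal nodes and is counted by C_{L−1}; L = 9 gives C_8. So Y = C_8 = 1430.
X − Y = 16796 − 1430 = 15366.

15366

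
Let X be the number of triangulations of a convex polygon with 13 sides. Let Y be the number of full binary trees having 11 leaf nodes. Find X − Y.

41990

A convex 13-gon is triangulated into 11 triangles, and the number of such triangulations is the Catalan number C_{13−2} = C_11. So X = C_11 = 58786.
Full binary trees with 11 leaves have 11−1 = 10 internal nodes, so there are C_10 of them. So Y = C_10 = 16796.
X − Y = 58786 − 16796 = 41990.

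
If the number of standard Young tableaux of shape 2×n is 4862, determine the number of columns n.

9

Standard Young tableaux of shape 2×n are counted by C_n. The Catalan number equal to 4862 is C_9.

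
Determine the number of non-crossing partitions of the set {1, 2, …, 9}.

Non-crossing partitions of an n-element set are counted by C_n; here n = 9.
C_9 = C(18,9)/10 = 48620/10 = 4862.

4862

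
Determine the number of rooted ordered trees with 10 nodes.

4862

Rooted ordered (plane) trees on m nodes have m−1 edges and are counted by C_{m−1}; m = 10 gives C_9.
C_9 = C(18,9)/10 = 48620/10 = 4862.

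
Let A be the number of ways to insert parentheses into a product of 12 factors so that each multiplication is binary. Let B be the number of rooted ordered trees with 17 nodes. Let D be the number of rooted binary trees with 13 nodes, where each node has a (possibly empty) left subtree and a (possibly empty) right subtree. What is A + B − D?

34673556

Bracketing 12 factors into binary products is counted by C_{12−1} = C_11. So A = C_11 = 58786.
A rooted plane tree on 17 nodes has 16 edges, and such trees are counted by C_16. So B = C_16 = 35357670.
Binary trees (left/right distinguished) on n nodes are counted by C_n; here n = 13. So D = C_13 = 742900.
A + B − D = 58786 + 35357670 − 742900 = 34673556.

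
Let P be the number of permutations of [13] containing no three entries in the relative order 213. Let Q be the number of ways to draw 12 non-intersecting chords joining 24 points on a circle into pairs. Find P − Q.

Permutations of [n] avoiding any single length-3 pattern are counted by C_n; here n = 13. So P = C_13 = 742900.
Non-crossing perfect matchings of 2n points on a circle are counted by C_n; with 24 points, n = 12. So Q = C_12 = 208012.
P − Q = 742900 − 208012 = 534888.

534888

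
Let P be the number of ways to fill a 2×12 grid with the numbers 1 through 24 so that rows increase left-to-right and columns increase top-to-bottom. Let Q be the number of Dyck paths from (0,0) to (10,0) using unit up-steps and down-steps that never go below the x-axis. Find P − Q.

207970

By the hook-length formula (or a Dyck-path bijection), SYT of shape 2×12 number C_12. So P = C_12 = 208012.
Dyck paths of semilength n (length 2n) are counted by C_n; here n = 5. So Q = C_5 = 42.
P − Q = 208012 − 42 = 207970.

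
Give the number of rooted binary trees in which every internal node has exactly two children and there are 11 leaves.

16796

A full binary tree with L leaves has L−1 internal nodes and is counted by C_{L−1}; L = 11 gives C_10.
C_10 = 16796.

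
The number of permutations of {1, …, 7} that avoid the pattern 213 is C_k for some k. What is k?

7

For any fixed pattern of length 3, the pattern-avoiding permutations of [7] number C_7.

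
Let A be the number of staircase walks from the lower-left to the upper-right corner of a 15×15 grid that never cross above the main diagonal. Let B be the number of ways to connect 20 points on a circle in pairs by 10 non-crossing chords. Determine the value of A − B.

Sub-diagonal monotone paths from (0,0) to (15,15) biject with Dyck paths of semilength 15, giving C_15. So A = C_15 = 9694845.
Non-crossing perfect matchings of 2n points on a circle are counted by C_n; with 20 points, n = 10. So B = C_10 = 16796.
A − B = 9694845 − 16796 = 9678049.

9678049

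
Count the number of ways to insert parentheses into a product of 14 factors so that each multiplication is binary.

Bracketing 14 factors into binary products is counted by C_{14−1} = C_13.
C_13 = C(26,13)/14 = 10400600/14 = 742900.

742900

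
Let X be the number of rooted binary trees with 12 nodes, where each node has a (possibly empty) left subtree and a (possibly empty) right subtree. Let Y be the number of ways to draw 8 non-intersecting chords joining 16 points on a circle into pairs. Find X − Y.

206582

Binary trees (left/right distinguished) on n nodes are counted by C_n; here n = 12. So X = C_12 = 208012.
Pairing 16 circle points by 8 non-crossing chords gives C_8 matchings. So Y = C_8 = 1430.
X − Y = 208012 − 1430 = 206582.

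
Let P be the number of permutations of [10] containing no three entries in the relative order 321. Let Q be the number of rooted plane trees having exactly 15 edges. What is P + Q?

9711641

For any fixed pattern of length 3, the pattern-avoiding permutations of [10] number C_10. So P = C_10 = 16796.
Rooted ordered trees with n edges are counted by C_n; here n = 15. So Q = C_15 = 9694845.
P + Q = 16796 + 9694845 = 9711641.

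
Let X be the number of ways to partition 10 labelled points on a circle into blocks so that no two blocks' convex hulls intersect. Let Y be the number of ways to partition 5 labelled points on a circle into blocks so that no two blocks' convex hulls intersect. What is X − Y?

The non-crossing partitions of [10] form a lattice of size C_10. So X = C_10 = 16796.
Non-crossing partitions of an n-element set are counted by C_n; here n = 5. So Y = C_5 = 42.
X − Y = 16796 − 42 = 16754.

16754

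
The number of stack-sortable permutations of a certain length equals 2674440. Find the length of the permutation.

14

Stack-sortable permutations of [n] are counted by C_n; 2674440 = C_14.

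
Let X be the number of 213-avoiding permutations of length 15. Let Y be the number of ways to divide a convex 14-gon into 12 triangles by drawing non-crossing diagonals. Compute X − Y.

9486833

For any fixed pattern of length 3, the pattern-avoiding permutations of [15] number C_15. So X = C_15 = 9694845.
A convex 14-gon is triangulated into 12 triangles, and the number of such triangulations is the Catalan number C_{14−2} = C_12. So Y = C_12 = 208012.
X − Y = 9694845 − 208012 = 9486833.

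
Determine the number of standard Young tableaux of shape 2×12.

By the hook-length formula (or a Dyck-path bijection), SYT of shape 2×12 number C_12.
C_12 = C(24,12)/13 = 2704156/13 = 208012.

208012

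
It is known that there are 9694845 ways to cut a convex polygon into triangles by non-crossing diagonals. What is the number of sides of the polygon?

Triangulations of a convex m-gon are counted by C_{m−2}. The Catalan number equal to 9694845 is C_15.
So m − 2 = 15, giving m = 17 sides.

17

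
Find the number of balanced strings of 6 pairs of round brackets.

Balanced strings of n pairs of brackets are counted by C_n; here n = 6.
C_6 = C(12,6)/7 = 924/7 = 132.

132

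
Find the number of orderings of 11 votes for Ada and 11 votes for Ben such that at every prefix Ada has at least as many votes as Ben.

58786

Reading a vote for the leader as '(' and for the other as ')' turns such a sequence into a balanced string of 11 pairs, so the count is C_11.
C_11 = C(22,11)/12 = 705432/12 = 58786.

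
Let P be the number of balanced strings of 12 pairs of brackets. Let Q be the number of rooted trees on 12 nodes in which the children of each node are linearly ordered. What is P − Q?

149226

A balanced arrangement of 12 bracket pairs is a Dyck word of semilength 12, so the count is C_12. So P = C_12 = 208012.
Rooted ordered (plane) trees on m nodes have m−1 edges and are counted by C_{m−1}; m = 12 gives C_11. So Q = C_11 = 58786.
P − Q = 208012 − 58786 = 149226.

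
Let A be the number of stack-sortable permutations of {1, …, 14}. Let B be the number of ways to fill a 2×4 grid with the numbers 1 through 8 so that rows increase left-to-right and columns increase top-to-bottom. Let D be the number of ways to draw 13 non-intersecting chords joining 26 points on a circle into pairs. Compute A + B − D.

By Knuth's characterisation, the stack-sortable permutations of length 14 are the 231-avoiders, numbering C_14. So A = C_14 = 2674440.
Standard Young tableaux of shape 2×n are counted by C_n; here n = 4. So B = C_4 = 14.
Non-crossing perfect matchings of 2n points on a circle are counted by C_n; with 26 points, n = 13. So D = C_13 = 742900.
A + B − D = 2674440 + 14 − 742900 = 1931554.

1931554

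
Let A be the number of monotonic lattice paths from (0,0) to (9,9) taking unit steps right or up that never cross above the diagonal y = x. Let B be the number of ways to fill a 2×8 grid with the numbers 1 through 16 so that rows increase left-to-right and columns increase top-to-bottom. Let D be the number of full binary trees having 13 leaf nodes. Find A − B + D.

211444

Monotone paths in an n×n grid that stay weakly below the diagonal are counted by C_n; here n = 9. So A = C_9 = 4862.
By the hook-length formula (or a Dyck-path bijection), SYT of shape 2×8 number C_8. So B = C_8 = 1430.
A full binary tree with L leaves has L−1 internal nodes and is counted by C_{L−1}; L = 13 gives C_12. So D = C_12 = 208012.
A − B + D = 4862 − 1430 + 208012 = 211444.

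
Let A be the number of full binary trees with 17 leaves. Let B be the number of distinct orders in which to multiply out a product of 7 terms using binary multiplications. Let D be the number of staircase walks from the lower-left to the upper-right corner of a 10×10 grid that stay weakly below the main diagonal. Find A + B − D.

35341006

Full binary trees with 17 leaves have 17−1 = 16 internal nodes, so there are C_16 of them. So A = C_16 = 35357670.
Ways to associate a product of 7 factors correspond to binary trees on 7 leaves, so the count is C_6. So B = C_6 = 132.
Sub-diagonal monotone paths from (0,0) to (10,10) biject with Dyck paths of semilength 10, giving C_10. So D = C_10 = 16796.
A + B − D = 35357670 + 132 − 16796 = 35341006.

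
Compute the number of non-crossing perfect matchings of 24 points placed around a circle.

208012

Non-crossing perfect matchings of 2n points on a circle are counted by C_n; with 24 points, n = 12.
C_12 = C(24,12)/13 = 2704156/13 = 208012.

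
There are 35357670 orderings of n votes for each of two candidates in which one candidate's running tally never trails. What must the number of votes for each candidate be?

16

Such ballot sequences with n votes each are counted by C_n; 35357670 = C_16.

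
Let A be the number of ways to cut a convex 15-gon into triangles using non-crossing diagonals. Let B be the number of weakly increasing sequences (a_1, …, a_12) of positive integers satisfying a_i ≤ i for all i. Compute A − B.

The number of triangulations of a 15-gon is the Catalan number C_13 (index = sides − 2). So A = C_13 = 742900.
Such sub-staircase sequences of length n are counted by C_n; here n = 12. So B = C_12 = 208012.
A − B = 742900 − 208012 = 534888.

534888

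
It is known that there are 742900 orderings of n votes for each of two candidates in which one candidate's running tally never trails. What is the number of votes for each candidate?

Such ballot sequences with n votes each are counted by C_n. Since C_13 = 742900, the index is 13.

13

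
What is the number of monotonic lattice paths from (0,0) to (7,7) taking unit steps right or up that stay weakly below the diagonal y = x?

429

Sub-diagonal monotone paths from (0,0) to (7,7) biject with Dyck paths of semilength 7, giving C_7.
C_7 = C_6 · 2(2·6+1)/(6+2) = 132 · 26/8 = 429.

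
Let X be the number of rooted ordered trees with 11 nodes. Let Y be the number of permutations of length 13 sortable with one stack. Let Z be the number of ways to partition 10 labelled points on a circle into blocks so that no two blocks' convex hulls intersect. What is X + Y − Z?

Rooted ordered (plane) trees on m nodes have m−1 edges and are counted by C_{m−1}; m = 11 gives C_10. So X = C_10 = 16796.
Stack-sortable permutations are exactly the 231-avoiding ones, counted by C_n; here n = 13. So Y = C_13 = 742900.
The non-crossing partitions of [10] form a lattice of size C_10. So Z = C_10 = 16796.
X + Y − Z = 16796 + 742900 − 16796 = 742900.

742900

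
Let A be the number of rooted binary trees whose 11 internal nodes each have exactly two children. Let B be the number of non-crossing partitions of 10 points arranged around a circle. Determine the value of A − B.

The number of full binary trees on 11 internal nodes is the Catalan number C_11. So A = C_11 = 58786.
The non-crossing partitions of [10] form a lattice of size C_10. So B = C_10 = 16796.
A − B = 58786 − 16796 = 41990.

41990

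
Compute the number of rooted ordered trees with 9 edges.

4862

A rooted plane tree with 9 edges has 10 nodes, and the count is C_9.
C_9 = 4862.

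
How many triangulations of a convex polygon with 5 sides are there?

The number of triangulations of a 5-gon is the Catalan number C_3 (index = sides − 2).
C_3 = 5.

5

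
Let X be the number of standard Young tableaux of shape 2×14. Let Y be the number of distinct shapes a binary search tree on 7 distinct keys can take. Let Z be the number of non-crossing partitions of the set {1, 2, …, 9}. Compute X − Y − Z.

Standard Young tableaux of shape 2×n are counted by C_n; here n = 14. So X = C_14 = 2674440.
Rooted binary trees with 7 nodes (each child slot possibly empty) number C_7. So Y = C_7 = 429.
Non-crossing partitions of an n-element set are counted by C_n; here n = 9. So Z = C_9 = 4862.
X − Y − Z = 2674440 − 429 − 4862 = 2669149.

2669149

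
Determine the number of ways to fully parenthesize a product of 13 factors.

Ways to associate a product of 13 factors correspond to binary trees on 13 leaves, so the count is C_12.
C_12 = C(24,12)/13 = 2704156/13 = 208012.

208012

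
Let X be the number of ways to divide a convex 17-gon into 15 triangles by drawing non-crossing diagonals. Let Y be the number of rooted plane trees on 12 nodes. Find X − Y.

9636059

A convex 17-gon is triangulated into 15 triangles, and the number of such triangulations is the Catalan number C_{17−2} = C_15. So X = C_15 = 9694845.
A rooted plane tree on 12 nodes has 11 edges, and such trees are counted by C_11. So Y = C_11 = 58786.
X − Y = 9694845 − 58786 = 9636059.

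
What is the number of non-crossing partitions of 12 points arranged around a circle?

The non-crossing partitions of [12] form a lattice of size C_12.
C_12 = C(24,12)/13 = 2704156/13 = 208012.

208012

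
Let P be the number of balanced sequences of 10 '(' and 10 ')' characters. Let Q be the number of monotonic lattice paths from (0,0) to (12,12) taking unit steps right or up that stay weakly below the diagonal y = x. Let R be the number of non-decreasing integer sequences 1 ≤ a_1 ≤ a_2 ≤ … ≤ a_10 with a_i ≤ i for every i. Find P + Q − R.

With 10 pairs the number of balanced bracket strings is the Catalan number C_10. So P = C_10 = 16796.
Sub-diagonal monotone paths from (0,0) to (12,12) biject with Dyck paths of semilength 12, giving C_12. So Q = C_12 = 208012.
Such sub-staircase sequences of length n are counted by C_n; here n = 10. So R = C_10 = 16796.
P + Q − R = 16796 + 208012 − 16796 = 208012.

208012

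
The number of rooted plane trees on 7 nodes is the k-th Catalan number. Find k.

6

Rooted ordered (plane) trees on m nodes have m−1 edges and are counted by C_{m−1}; m = 7 gives C_6.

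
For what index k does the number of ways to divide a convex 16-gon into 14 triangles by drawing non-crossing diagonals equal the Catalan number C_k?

14

A convex 16-gon is triangulated into 14 triangles, and the number of such triangulations is the Catalan number C_{16−2} = C_14.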